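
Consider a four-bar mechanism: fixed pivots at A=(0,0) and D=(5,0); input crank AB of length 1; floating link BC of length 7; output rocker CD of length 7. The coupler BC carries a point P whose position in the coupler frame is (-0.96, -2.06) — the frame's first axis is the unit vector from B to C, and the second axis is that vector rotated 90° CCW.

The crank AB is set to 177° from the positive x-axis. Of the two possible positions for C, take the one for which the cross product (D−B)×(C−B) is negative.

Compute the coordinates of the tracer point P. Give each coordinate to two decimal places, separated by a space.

A=(0,0), D=(5.00,0)
B = A + 1.00·(cos177°, sin177°) = (-0.9986, 0.0523)
|BD| = 5.9989
circle(B,7.00) ∩ circle(D,7.00): a=2.9994, h=6.3248
  candidates: C₊=(2.0559,6.3508) cross=37.942; C₋=(1.9455,-6.2984) cross=-37.942
  mode - wants cross < 0 → take C=(1.9455,-6.2984) (cross=-37.942)
ex = (C−B)/|BC| = (0.4206,-0.9073); ey = (0.9073,0.4206)
P = B + -0.96·ex + -2.06·ey = (-3.2713,0.0569)

-3.27 0.06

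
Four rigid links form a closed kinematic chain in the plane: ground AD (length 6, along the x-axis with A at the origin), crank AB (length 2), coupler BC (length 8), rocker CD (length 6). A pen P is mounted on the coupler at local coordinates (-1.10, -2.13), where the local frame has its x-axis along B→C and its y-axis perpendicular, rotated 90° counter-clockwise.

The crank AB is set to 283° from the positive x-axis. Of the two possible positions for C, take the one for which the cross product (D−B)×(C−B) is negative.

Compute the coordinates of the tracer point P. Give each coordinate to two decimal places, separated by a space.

-1.54 -3.28

A=(0,0), D=(6.00,0)
B = A + 2.00·(cos283°, sin283°) = (0.4499, -1.9487)
|BD| = 5.8823
circle(B,8.00) ∩ circle(D,6.00): a=5.3212, h=5.9737
  candidates: C₊=(3.4915,5.4505) cross=35.139; C₋=(7.4496,-5.8223) cross=-35.139
  mode - wants cross < 0 → take C=(7.4496,-5.8223) (cross=-35.139)
ex = (C−B)/|BC| = (0.8750,-0.4842); ey = (0.4842,0.8750)
P = B + -1.10·ex + -2.13·ey = (-1.5439,-3.2798)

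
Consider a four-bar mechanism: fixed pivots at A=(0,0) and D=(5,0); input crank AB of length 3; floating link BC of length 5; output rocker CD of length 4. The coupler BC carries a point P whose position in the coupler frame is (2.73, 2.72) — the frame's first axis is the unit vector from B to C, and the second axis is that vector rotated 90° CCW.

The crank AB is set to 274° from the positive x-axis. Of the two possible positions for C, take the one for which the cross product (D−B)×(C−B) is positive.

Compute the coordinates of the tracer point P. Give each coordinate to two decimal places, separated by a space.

A=(0,0), D=(5.00,0)
B = A + 3.00·(cos274°, sin274°) = (0.2093, -2.9927)
|BD| = 5.6487
circle(B,5.00) ∩ circle(D,4.00): a=3.6210, h=3.4480
  candidates: C₊=(1.4535,1.8500) cross=19.476; C₋=(5.1070,-3.9986) cross=-19.476
  mode + wants cross > 0 → take C=(1.4535,1.8500) (cross=19.476)
ex = (C−B)/|BC| = (0.2489,0.9685); ey = (-0.9685,0.2489)
P = B + 2.73·ex + 2.72·ey = (-1.7458,0.3283)

-1.75 0.33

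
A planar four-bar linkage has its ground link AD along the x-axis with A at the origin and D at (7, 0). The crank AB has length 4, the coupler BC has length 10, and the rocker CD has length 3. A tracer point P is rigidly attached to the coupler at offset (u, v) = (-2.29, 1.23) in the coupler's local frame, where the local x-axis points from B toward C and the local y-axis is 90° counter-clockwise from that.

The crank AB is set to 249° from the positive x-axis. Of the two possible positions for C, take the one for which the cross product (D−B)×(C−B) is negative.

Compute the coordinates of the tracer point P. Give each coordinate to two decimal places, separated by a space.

-3.85 -2.77

A=(0,0), D=(7.00,0)
B = A + 4.00·(cos249°, sin249°) = (-1.4335, -3.7343)
|BD| = 9.2233
circle(B,10.00) ∩ circle(D,3.00): a=9.5448, h=2.9827
  candidates: C₊=(6.0864,2.8575) cross=27.510; C₋=(8.5017,-2.5971) cross=-27.510
  mode - wants cross < 0 → take C=(8.5017,-2.5971) (cross=-27.510)
ex = (C−B)/|BC| = (0.9935,0.1137); ey = (-0.1137,0.9935)
P = B + -2.29·ex + 1.23·ey = (-3.8485,-2.7727)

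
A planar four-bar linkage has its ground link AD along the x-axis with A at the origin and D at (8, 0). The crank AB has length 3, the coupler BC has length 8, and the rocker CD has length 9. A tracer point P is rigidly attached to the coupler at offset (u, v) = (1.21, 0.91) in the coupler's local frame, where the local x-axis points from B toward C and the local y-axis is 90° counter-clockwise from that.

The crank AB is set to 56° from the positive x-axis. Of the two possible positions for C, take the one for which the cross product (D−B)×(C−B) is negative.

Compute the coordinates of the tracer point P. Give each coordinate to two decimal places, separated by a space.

A=(0,0), D=(8.00,0)
B = A + 3.00·(cos56°, sin56°) = (1.6776, 2.4871)
|BD| = 6.7940
circle(B,8.00) ∩ circle(D,9.00): a=2.1459, h=7.7068
  candidates: C₊=(6.4958,8.8734) cross=52.360; C₋=(0.8533,-5.4703) cross=-52.360
  mode - wants cross < 0 → take C=(0.8533,-5.4703) (cross=-52.360)
ex = (C−B)/|BC| = (-0.1030,-0.9947); ey = (0.9947,-0.1030)
P = B + 1.21·ex + 0.91·ey = (2.4581,1.1898)

2.46 1.19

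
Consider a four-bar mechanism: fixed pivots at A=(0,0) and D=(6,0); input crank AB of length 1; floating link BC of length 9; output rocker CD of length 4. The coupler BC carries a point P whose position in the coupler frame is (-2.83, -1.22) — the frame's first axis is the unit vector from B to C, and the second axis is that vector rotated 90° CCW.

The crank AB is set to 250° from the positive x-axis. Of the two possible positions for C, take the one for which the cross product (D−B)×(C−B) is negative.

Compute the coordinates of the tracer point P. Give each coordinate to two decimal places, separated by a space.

-3.39 -1.40

A=(0,0), D=(6.00,0)
B = A + 1.00·(cos250°, sin250°) = (-0.3420, -0.9397)
|BD| = 6.4113
circle(B,9.00) ∩ circle(D,4.00): a=8.2748, h=3.5394
  candidates: C₊=(7.3247,3.7743) cross=22.692; C₋=(8.3622,-3.2280) cross=-22.692
  mode - wants cross < 0 → take C=(8.3622,-3.2280) (cross=-22.692)
ex = (C−B)/|BC| = (0.9671,-0.2543); ey = (0.2543,0.9671)
P = B + -2.83·ex + -1.22·ey = (-3.3892,-1.4001)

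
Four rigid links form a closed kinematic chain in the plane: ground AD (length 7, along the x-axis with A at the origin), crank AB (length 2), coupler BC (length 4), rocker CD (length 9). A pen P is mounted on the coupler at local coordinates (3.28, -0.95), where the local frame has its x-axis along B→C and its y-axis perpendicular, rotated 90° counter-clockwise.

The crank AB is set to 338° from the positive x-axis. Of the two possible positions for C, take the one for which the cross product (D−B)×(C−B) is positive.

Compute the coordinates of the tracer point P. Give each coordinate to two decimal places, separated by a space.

A=(0,0), D=(7.00,0)
B = A + 2.00·(cos338°, sin338°) = (1.8544, -0.7492)
|BD| = 5.1999
circle(B,4.00) ∩ circle(D,9.00): a=-3.6502, h=1.6359
  candidates: C₊=(-1.9934,0.3437) cross=8.506; C₋=(-1.5220,-2.8940) cross=-8.506
  mode + wants cross > 0 → take C=(-1.9934,0.3437) (cross=8.506)
ex = (C−B)/|BC| = (-0.9620,0.2732); ey = (-0.2732,-0.9620)
P = B + 3.28·ex + -0.95·ey = (-1.0413,1.0608)

-1.04 1.06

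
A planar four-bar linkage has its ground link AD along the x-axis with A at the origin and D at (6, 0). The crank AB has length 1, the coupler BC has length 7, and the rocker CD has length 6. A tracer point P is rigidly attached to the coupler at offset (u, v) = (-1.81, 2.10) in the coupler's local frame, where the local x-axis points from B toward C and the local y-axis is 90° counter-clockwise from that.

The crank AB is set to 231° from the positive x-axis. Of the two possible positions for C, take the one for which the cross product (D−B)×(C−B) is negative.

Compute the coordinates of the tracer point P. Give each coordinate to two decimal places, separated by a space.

A=(0,0), D=(6.00,0)
B = A + 1.00·(cos231°, sin231°) = (-0.6293, -0.7771)
|BD| = 6.6747
circle(B,7.00) ∩ circle(D,6.00): a=4.3112, h=5.5149
  candidates: C₊=(3.0104,5.2022) cross=36.810; C₋=(4.2946,-5.7525) cross=-36.810
  mode - wants cross < 0 → take C=(4.2946,-5.7525) (cross=-36.810)
ex = (C−B)/|BC| = (0.7034,-0.7108); ey = (0.7108,0.7034)
P = B + -1.81·ex + 2.10·ey = (-0.4099,1.9865)

-0.41 1.99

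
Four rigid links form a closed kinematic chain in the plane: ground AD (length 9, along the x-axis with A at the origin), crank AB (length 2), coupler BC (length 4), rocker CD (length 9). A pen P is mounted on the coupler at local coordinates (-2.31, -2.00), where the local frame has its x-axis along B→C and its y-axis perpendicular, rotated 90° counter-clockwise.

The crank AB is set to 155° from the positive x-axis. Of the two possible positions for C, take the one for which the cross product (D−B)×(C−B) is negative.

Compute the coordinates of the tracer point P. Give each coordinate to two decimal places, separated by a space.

A=(0,0), D=(9.00,0)
B = A + 2.00·(cos155°, sin155°) = (-1.8126, 0.8452)
|BD| = 10.8456
circle(B,4.00) ∩ circle(D,9.00): a=2.4262, h=3.1802
  candidates: C₊=(0.8540,3.8267) cross=34.491; C₋=(0.3584,-2.5144) cross=-34.491
  mode - wants cross < 0 → take C=(0.3584,-2.5144) (cross=-34.491)
ex = (C−B)/|BC| = (0.5427,-0.8399); ey = (0.8399,0.5427)
P = B + -2.31·ex + -2.00·ey = (-4.7461,1.6999)

-4.75 1.70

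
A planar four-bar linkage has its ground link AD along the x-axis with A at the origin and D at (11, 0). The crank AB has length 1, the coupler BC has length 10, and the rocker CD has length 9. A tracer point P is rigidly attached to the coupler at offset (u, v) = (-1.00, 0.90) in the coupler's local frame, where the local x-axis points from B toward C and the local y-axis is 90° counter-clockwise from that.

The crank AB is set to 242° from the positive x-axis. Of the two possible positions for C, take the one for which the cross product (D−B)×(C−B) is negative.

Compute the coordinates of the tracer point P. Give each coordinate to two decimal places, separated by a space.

-0.55 0.46

A=(0,0), D=(11.00,0)
B = A + 1.00·(cos242°, sin242°) = (-0.4695, -0.8829)
|BD| = 11.5034
circle(B,10.00) ∩ circle(D,9.00): a=6.5775, h=7.5323
  candidates: C₊=(5.5105,7.1320) cross=86.647; C₋=(6.6668,-7.8882) cross=-86.647
  mode - wants cross < 0 → take C=(6.6668,-7.8882) (cross=-86.647)
ex = (C−B)/|BC| = (0.7136,-0.7005); ey = (0.7005,0.7136)
P = B + -1.00·ex + 0.90·ey = (-0.5526,0.4598)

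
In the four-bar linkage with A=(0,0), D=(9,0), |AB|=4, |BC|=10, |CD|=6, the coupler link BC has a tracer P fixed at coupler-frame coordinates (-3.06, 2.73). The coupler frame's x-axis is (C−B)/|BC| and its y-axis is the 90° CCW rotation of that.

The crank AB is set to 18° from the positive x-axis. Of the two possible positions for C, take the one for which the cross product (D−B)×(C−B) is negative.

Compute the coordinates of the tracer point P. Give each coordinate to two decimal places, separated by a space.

3.45 5.32

A=(0,0), D=(9.00,0)
B = A + 4.00·(cos18°, sin18°) = (3.8042, 1.2361)
|BD| = 5.3408
circle(B,10.00) ∩ circle(D,6.00): a=8.6620, h=4.9969
  candidates: C₊=(13.3876,4.0926) cross=26.688; C₋=(11.0746,-5.6299) cross=-26.688
  mode - wants cross < 0 → take C=(11.0746,-5.6299) (cross=-26.688)
ex = (C−B)/|BC| = (0.7270,-0.6866); ey = (0.6866,0.7270)
P = B + -3.06·ex + 2.73·ey = (3.4539,5.3219)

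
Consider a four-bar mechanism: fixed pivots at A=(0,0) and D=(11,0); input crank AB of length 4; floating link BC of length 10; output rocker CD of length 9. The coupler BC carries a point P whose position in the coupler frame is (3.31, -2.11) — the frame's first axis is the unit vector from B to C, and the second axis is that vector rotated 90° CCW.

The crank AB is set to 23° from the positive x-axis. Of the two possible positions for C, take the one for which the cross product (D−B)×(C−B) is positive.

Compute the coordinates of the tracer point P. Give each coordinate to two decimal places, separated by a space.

A=(0,0), D=(11.00,0)
B = A + 4.00·(cos23°, sin23°) = (3.6820, 1.5629)
|BD| = 7.4830
circle(B,10.00) ∩ circle(D,9.00): a=5.0111, h=8.6539
  candidates: C₊=(10.3900,8.9793) cross=64.757; C₋=(6.7751,-7.9467) cross=-64.757
  mode + wants cross > 0 → take C=(10.3900,8.9793) (cross=64.757)
ex = (C−B)/|BC| = (0.6708,0.7416); ey = (-0.7416,0.6708)
P = B + 3.31·ex + -2.11·ey = (7.4672,2.6024)

7.47 2.60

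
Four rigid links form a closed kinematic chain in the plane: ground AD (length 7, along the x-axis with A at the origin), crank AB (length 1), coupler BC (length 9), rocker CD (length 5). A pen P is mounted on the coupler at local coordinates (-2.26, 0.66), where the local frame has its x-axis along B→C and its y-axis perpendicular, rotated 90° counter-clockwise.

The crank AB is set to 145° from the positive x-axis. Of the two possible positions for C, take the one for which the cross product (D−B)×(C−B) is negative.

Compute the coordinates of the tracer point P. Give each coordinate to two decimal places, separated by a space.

-2.20 2.48

A=(0,0), D=(7.00,0)
B = A + 1.00·(cos145°, sin145°) = (-0.8192, 0.5736)
|BD| = 7.8402
circle(B,9.00) ∩ circle(D,5.00): a=7.4914, h=4.9878
  candidates: C₊=(7.0171,5.0000) cross=39.105; C₋=(6.2873,-4.9489) cross=-39.105
  mode - wants cross < 0 → take C=(6.2873,-4.9489) (cross=-39.105)
ex = (C−B)/|BC| = (0.7896,-0.6136); ey = (0.6136,0.7896)
P = B + -2.26·ex + 0.66·ey = (-2.1987,2.4815)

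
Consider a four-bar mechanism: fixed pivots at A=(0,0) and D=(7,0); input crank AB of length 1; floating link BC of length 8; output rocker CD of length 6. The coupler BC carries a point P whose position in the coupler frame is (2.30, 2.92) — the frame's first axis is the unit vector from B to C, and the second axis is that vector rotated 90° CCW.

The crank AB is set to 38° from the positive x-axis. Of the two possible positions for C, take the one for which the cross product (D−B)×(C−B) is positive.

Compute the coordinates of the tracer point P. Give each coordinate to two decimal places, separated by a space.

A=(0,0), D=(7.00,0)
B = A + 1.00·(cos38°, sin38°) = (0.7880, 0.6157)
|BD| = 6.2424
circle(B,8.00) ∩ circle(D,6.00): a=5.3639, h=5.9353
  candidates: C₊=(6.7112,5.9930) cross=37.051; C₋=(5.5404,-5.8198) cross=-37.051
  mode + wants cross > 0 → take C=(6.7112,5.9930) (cross=37.051)
ex = (C−B)/|BC| = (0.7404,0.6722); ey = (-0.6722,0.7404)
P = B + 2.30·ex + 2.92·ey = (0.5282,4.3236)

0.53 4.32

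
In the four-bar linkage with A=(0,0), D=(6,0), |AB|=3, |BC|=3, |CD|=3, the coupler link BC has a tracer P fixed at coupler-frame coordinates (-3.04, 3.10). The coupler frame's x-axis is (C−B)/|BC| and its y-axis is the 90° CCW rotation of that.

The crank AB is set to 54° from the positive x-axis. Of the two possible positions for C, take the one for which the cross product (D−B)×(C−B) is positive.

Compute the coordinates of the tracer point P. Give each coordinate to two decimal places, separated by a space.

A=(0,0), D=(6.00,0)
B = A + 3.00·(cos54°, sin54°) = (1.7634, 2.4271)
|BD| = 4.8826
circle(B,3.00) ∩ circle(D,3.00): a=2.4413, h=1.7436
  candidates: C₊=(4.7484,2.7264) cross=8.513; C₋=(3.0150,-0.2994) cross=-8.513
  mode + wants cross > 0 → take C=(4.7484,2.7264) (cross=8.513)
ex = (C−B)/|BC| = (0.9950,0.0998); ey = (-0.0998,0.9950)
P = B + -3.04·ex + 3.10·ey = (-1.5708,5.2082)

-1.57 5.21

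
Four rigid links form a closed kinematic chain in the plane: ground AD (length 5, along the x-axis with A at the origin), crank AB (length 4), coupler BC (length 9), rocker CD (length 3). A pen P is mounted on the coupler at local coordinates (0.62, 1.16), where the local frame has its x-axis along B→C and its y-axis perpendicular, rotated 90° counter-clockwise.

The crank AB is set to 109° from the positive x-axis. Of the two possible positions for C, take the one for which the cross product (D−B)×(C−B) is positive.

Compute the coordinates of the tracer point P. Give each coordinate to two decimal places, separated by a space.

A=(0,0), D=(5.00,0)
B = A + 4.00·(cos109°, sin109°) = (-1.3023, 3.7821)
|BD| = 7.3500
circle(B,9.00) ∩ circle(D,3.00): a=8.5730, h=2.7394
  candidates: C₊=(7.4582,1.7196) cross=20.135; C₋=(4.6390,-2.9782) cross=-20.135
  mode + wants cross > 0 → take C=(7.4582,1.7196) (cross=20.135)
ex = (C−B)/|BC| = (0.9734,-0.2292); ey = (0.2292,0.9734)
P = B + 0.62·ex + 1.16·ey = (-0.4329,4.7691)

-0.43 4.77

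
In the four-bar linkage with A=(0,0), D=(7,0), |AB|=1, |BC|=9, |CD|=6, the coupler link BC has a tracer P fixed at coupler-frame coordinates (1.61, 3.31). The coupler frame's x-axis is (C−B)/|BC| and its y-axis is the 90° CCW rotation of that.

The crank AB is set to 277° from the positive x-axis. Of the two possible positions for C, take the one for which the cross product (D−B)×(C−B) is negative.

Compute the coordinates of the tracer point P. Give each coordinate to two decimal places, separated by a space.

A=(0,0), D=(7.00,0)
B = A + 1.00·(cos277°, sin277°) = (0.1219, -0.9925)
|BD| = 6.9494
circle(B,9.00) ∩ circle(D,6.00): a=6.7124, h=5.9953
  candidates: C₊=(5.9092,5.9000) cross=41.664; C₋=(7.6217,-5.9677) cross=-41.664
  mode - wants cross < 0 → take C=(7.6217,-5.9677) (cross=-41.664)
ex = (C−B)/|BC| = (0.8333,-0.5528); ey = (0.5528,0.8333)
P = B + 1.61·ex + 3.31·ey = (3.2933,0.8757)

3.29 0.88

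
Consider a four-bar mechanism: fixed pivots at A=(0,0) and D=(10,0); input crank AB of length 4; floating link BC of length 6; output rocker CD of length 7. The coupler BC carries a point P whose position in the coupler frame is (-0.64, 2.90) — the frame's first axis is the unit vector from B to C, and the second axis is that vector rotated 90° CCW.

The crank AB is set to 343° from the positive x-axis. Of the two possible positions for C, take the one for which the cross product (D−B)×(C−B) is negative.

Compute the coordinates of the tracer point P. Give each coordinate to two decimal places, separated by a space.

A=(0,0), D=(10.00,0)
B = A + 4.00·(cos343°, sin343°) = (3.8252, -1.1695)
|BD| = 6.2846
circle(B,6.00) ∩ circle(D,7.00): a=2.1080, h=5.6175
  candidates: C₊=(4.8510,4.7422) cross=35.304; C₋=(6.9417,-6.2966) cross=-35.304
  mode - wants cross < 0 → take C=(6.9417,-6.2966) (cross=-35.304)
ex = (C−B)/|BC| = (0.5194,-0.8545); ey = (0.8545,0.5194)
P = B + -0.64·ex + 2.90·ey = (5.9709,0.8837)

5.97 0.88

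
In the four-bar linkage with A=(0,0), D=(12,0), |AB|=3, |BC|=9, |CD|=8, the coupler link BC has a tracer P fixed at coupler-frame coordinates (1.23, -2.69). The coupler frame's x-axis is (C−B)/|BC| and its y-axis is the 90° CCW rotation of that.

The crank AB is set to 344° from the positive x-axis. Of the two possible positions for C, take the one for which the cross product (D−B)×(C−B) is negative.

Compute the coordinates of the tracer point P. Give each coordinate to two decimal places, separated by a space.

A=(0,0), D=(12.00,0)
B = A + 3.00·(cos344°, sin344°) = (2.8838, -0.8269)
|BD| = 9.1536
circle(B,9.00) ∩ circle(D,8.00): a=5.5054, h=7.1197
  candidates: C₊=(7.7235,6.7610) cross=65.171; C₋=(9.0099,-7.4202) cross=-65.171
  mode - wants cross < 0 → take C=(9.0099,-7.4202) (cross=-65.171)
ex = (C−B)/|BC| = (0.6807,-0.7326); ey = (0.7326,0.6807)
P = B + 1.23·ex + -2.69·ey = (1.7504,-3.5590)

1.75 -3.56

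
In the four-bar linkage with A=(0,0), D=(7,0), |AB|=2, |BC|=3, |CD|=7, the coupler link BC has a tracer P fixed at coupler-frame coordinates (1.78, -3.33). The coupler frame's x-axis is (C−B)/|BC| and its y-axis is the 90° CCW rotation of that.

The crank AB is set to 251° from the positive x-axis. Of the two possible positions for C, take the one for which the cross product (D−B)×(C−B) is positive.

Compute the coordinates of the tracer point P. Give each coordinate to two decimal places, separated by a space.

A=(0,0), D=(7.00,0)
B = A + 2.00·(cos251°, sin251°) = (-0.6511, -1.8910)
|BD| = 7.8814
circle(B,3.00) ∩ circle(D,7.00): a=1.4031, h=2.6517
  candidates: C₊=(0.0747,1.0198) cross=20.899; C₋=(1.3472,-4.1286) cross=-20.899
  mode + wants cross > 0 → take C=(0.0747,1.0198) (cross=20.899)
ex = (C−B)/|BC| = (0.2419,0.9703); ey = (-0.9703,0.2419)
P = B + 1.78·ex + -3.33·ey = (3.0106,-0.9696)

3.01 -0.97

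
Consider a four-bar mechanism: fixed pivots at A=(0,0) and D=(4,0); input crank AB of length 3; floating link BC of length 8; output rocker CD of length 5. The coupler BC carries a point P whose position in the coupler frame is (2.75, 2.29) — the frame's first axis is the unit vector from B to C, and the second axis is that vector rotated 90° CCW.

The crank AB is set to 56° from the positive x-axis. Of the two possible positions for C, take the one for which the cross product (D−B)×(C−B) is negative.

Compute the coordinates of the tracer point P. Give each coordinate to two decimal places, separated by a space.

A=(0,0), D=(4.00,0)
B = A + 3.00·(cos56°, sin56°) = (1.6776, 2.4871)
|BD| = 3.4028
circle(B,8.00) ∩ circle(D,5.00): a=7.4319, h=2.9608
  candidates: C₊=(8.9139,-0.9241) cross=10.075; C₋=(4.5858,-4.9656) cross=-10.075
  mode - wants cross < 0 → take C=(4.5858,-4.9656) (cross=-10.075)
ex = (C−B)/|BC| = (0.3635,-0.9316); ey = (0.9316,0.3635)
P = B + 2.75·ex + 2.29·ey = (4.8106,0.7577)

4.81 0.76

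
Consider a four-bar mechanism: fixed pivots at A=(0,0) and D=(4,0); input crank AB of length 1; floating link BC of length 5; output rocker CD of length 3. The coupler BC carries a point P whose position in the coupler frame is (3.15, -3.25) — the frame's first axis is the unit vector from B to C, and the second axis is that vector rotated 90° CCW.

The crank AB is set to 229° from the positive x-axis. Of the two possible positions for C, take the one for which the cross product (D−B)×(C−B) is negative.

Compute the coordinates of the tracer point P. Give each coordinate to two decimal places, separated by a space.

0.70 -5.07

A=(0,0), D=(4.00,0)
B = A + 1.00·(cos229°, sin229°) = (-0.6561, -0.7547)
|BD| = 4.7168
circle(B,5.00) ∩ circle(D,3.00): a=4.0545, h=2.9260
  candidates: C₊=(2.8780,2.7823) cross=13.801; C₋=(3.8143,-2.9942) cross=-13.801
  mode - wants cross < 0 → take C=(3.8143,-2.9942) (cross=-13.801)
ex = (C−B)/|BC| = (0.8941,-0.4479); ey = (0.4479,0.8941)
P = B + 3.15·ex + -3.25·ey = (0.7046,-5.0714)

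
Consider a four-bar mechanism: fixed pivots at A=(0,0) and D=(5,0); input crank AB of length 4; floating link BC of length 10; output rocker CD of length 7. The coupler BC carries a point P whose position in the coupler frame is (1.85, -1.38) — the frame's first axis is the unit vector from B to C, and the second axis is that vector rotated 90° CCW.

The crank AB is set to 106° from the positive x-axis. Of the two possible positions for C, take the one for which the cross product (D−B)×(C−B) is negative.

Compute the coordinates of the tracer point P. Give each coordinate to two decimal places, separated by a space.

A=(0,0), D=(5.00,0)
B = A + 4.00·(cos106°, sin106°) = (-1.1025, 3.8450)
|BD| = 7.2129
circle(B,10.00) ∩ circle(D,7.00): a=7.1418, h=6.9996
  candidates: C₊=(8.6712,5.9600) cross=50.487; C₋=(1.2085,-5.8842) cross=-50.487
  mode - wants cross < 0 → take C=(1.2085,-5.8842) (cross=-50.487)
ex = (C−B)/|BC| = (0.2311,-0.9729); ey = (0.9729,0.2311)
P = B + 1.85·ex + -1.38·ey = (-2.0177,1.7262)

-2.02 1.73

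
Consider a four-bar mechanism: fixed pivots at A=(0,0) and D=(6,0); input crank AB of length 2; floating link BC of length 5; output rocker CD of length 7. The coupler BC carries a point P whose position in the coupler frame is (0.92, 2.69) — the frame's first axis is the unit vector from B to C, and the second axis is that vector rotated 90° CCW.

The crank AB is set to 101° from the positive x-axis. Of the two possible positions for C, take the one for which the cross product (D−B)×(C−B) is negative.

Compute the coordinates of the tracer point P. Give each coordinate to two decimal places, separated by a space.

A=(0,0), D=(6.00,0)
B = A + 2.00·(cos101°, sin101°) = (-0.3816, 1.9633)
|BD| = 6.6768
circle(B,5.00) ∩ circle(D,7.00): a=1.5411, h=4.7566
  candidates: C₊=(2.4900,6.0564) cross=31.759; C₋=(-0.3073,-3.0362) cross=-31.759
  mode - wants cross < 0 → take C=(-0.3073,-3.0362) (cross=-31.759)
ex = (C−B)/|BC| = (0.0149,-0.9999); ey = (0.9999,0.0149)
P = B + 0.92·ex + 2.69·ey = (2.3218,1.0834)

2.32 1.08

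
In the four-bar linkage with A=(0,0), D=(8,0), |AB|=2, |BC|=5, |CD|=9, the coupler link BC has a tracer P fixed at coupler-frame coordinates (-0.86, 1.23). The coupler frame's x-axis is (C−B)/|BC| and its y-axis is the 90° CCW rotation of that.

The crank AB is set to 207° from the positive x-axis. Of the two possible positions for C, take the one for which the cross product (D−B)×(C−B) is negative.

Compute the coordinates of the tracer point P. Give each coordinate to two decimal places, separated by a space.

A=(0,0), D=(8.00,0)
B = A + 2.00·(cos207°, sin207°) = (-1.7820, -0.9080)
|BD| = 9.8241
circle(B,5.00) ∩ circle(D,9.00): a=2.0619, h=4.5551
  candidates: C₊=(-0.1500,3.8182) cross=44.749; C₋=(0.6920,-5.2530) cross=-44.749
  mode - wants cross < 0 → take C=(0.6920,-5.2530) (cross=-44.749)
ex = (C−B)/|BC| = (0.4948,-0.8690); ey = (0.8690,0.4948)
P = B + -0.86·ex + 1.23·ey = (-1.1387,0.4480)

-1.14 0.45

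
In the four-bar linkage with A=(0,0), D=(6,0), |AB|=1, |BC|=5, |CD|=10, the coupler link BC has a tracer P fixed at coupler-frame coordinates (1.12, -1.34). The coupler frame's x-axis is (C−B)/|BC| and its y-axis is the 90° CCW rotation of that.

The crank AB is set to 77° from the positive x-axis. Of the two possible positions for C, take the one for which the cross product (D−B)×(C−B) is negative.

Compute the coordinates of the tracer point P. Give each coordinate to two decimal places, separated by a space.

-1.47 1.39

A=(0,0), D=(6.00,0)
B = A + 1.00·(cos77°, sin77°) = (0.2250, 0.9744)
|BD| = 5.8567
circle(B,5.00) ∩ circle(D,10.00): a=-3.4746, h=3.5954
  candidates: C₊=(-2.6031,5.0977) cross=21.057; C₋=(-3.7994,-1.9929) cross=-21.057
  mode - wants cross < 0 → take C=(-3.7994,-1.9929) (cross=-21.057)
ex = (C−B)/|BC| = (-0.8049,-0.5934); ey = (0.5934,-0.8049)
P = B + 1.12·ex + -1.34·ey = (-1.4717,1.3882)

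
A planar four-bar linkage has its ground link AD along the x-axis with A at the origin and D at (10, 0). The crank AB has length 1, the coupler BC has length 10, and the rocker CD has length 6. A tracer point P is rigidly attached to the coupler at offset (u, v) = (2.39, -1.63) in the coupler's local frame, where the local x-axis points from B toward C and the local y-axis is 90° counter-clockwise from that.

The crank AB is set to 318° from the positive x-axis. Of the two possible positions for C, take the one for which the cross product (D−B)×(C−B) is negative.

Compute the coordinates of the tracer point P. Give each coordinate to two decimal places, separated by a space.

1.91 -3.32

A=(0,0), D=(10.00,0)
B = A + 1.00·(cos318°, sin318°) = (0.7431, -0.6691)
|BD| = 9.2810
circle(B,10.00) ∩ circle(D,6.00): a=8.0884, h=5.8803
  candidates: C₊=(8.3866,5.7790) cross=54.575; C₋=(9.2345,-5.9510) cross=-54.575
  mode - wants cross < 0 → take C=(9.2345,-5.9510) (cross=-54.575)
ex = (C−B)/|BC| = (0.8491,-0.5282); ey = (0.5282,0.8491)
P = B + 2.39·ex + -1.63·ey = (1.9116,-3.3156)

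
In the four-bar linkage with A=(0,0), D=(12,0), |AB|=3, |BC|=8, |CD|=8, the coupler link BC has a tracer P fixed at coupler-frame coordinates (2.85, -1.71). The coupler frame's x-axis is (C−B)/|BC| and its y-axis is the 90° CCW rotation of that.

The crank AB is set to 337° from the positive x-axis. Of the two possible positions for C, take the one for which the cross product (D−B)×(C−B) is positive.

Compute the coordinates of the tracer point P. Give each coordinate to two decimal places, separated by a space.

A=(0,0), D=(12.00,0)
B = A + 3.00·(cos337°, sin337°) = (2.7615, -1.1722)
|BD| = 9.3126
circle(B,8.00) ∩ circle(D,8.00): a=4.6563, h=6.5053
  candidates: C₊=(6.5619,5.8675) cross=60.581; C₋=(8.1996,-7.0397) cross=-60.581
  mode + wants cross > 0 → take C=(6.5619,5.8675) (cross=60.581)
ex = (C−B)/|BC| = (0.4751,0.8800); ey = (-0.8800,0.4751)
P = B + 2.85·ex + -1.71·ey = (5.6201,0.5234)

5.62 0.52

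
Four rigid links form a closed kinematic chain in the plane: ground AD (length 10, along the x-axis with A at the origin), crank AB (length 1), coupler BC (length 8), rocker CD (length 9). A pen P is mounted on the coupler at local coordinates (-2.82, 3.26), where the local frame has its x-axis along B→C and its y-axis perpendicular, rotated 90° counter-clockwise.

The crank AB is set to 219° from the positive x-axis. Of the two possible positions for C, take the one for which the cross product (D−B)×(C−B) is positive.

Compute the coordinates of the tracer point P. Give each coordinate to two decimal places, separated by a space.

A=(0,0), D=(10.00,0)
B = A + 1.00·(cos219°, sin219°) = (-0.7771, -0.6293)
|BD| = 10.7955
circle(B,8.00) ∩ circle(D,9.00): a=4.6104, h=6.5379
  candidates: C₊=(3.4443,6.1662) cross=70.580; C₋=(4.2065,-6.8874) cross=-70.580
  mode + wants cross > 0 → take C=(3.4443,6.1662) (cross=70.580)
ex = (C−B)/|BC| = (0.5277,0.8494); ey = (-0.8494,0.5277)
P = B + -2.82·ex + 3.26·ey = (-5.0344,-1.3045)

-5.03 -1.30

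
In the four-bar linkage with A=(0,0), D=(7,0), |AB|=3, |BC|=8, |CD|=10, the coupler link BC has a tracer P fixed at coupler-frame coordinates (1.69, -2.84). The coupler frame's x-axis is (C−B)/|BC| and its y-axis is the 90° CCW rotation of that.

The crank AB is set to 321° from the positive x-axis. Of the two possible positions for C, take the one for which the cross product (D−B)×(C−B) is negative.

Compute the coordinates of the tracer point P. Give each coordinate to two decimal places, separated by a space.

A=(0,0), D=(7.00,0)
B = A + 3.00·(cos321°, sin321°) = (2.3314, -1.8880)
|BD| = 5.0359
circle(B,8.00) ∩ circle(D,10.00): a=-1.0564, h=7.9299
  candidates: C₊=(-1.6209,5.0675) cross=39.934; C₋=(4.3250,-9.6356) cross=-39.934
  mode - wants cross < 0 → take C=(4.3250,-9.6356) (cross=-39.934)
ex = (C−B)/|BC| = (0.2492,-0.9685); ey = (0.9685,0.2492)
P = B + 1.69·ex + -2.84·ey = (0.0022,-4.2324)

0.00 -4.23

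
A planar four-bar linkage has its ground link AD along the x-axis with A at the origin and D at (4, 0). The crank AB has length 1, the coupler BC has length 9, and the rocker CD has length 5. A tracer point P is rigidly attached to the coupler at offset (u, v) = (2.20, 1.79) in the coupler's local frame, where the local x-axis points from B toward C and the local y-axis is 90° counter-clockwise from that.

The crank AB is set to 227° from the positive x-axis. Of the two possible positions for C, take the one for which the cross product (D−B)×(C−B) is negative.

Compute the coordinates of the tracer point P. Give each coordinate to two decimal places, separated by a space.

1.89 0.46

A=(0,0), D=(4.00,0)
B = A + 1.00·(cos227°, sin227°) = (-0.6820, -0.7314)
|BD| = 4.7388
circle(B,9.00) ∩ circle(D,5.00): a=8.2781, h=3.5318
  candidates: C₊=(6.9518,4.0357) cross=16.736; C₋=(8.0420,-2.9432) cross=-16.736
  mode - wants cross < 0 → take C=(8.0420,-2.9432) (cross=-16.736)
ex = (C−B)/|BC| = (0.9693,-0.2458); ey = (0.2458,0.9693)
P = B + 2.20·ex + 1.79·ey = (1.8904,0.4631)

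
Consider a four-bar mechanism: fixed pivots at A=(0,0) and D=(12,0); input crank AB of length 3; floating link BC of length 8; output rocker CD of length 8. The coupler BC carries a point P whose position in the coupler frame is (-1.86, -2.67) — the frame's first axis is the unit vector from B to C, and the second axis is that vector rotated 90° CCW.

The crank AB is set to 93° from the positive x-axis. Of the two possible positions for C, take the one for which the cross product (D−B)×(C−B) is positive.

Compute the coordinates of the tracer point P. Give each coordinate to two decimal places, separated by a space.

A=(0,0), D=(12.00,0)
B = A + 3.00·(cos93°, sin93°) = (-0.1570, 2.9959)
|BD| = 12.5207
circle(B,8.00) ∩ circle(D,8.00): a=6.2604, h=4.9808
  candidates: C₊=(7.1133,6.3340) cross=62.363; C₋=(4.7297,-3.3381) cross=-62.363
  mode + wants cross > 0 → take C=(7.1133,6.3340) (cross=62.363)
ex = (C−B)/|BC| = (0.9088,0.4173); ey = (-0.4173,0.9088)
P = B + -1.86·ex + -2.67·ey = (-0.7332,-0.2067)

-0.73 -0.21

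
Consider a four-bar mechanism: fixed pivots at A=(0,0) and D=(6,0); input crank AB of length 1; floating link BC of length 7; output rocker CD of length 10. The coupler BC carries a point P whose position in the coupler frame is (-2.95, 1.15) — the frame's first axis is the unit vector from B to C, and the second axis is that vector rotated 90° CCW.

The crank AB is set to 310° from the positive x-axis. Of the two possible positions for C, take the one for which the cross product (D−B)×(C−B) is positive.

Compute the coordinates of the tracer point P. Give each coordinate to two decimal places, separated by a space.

A=(0,0), D=(6.00,0)
B = A + 1.00·(cos310°, sin310°) = (0.6428, -0.7660)
|BD| = 5.4117
circle(B,7.00) ∩ circle(D,10.00): a=-2.0062, h=6.7064
  candidates: C₊=(-2.2925,5.5888) cross=36.293; C₋=(-0.3939,-7.6889) cross=-36.293
  mode + wants cross > 0 → take C=(-2.2925,5.5888) (cross=36.293)
ex = (C−B)/|BC| = (-0.4193,0.9078); ey = (-0.9078,-0.4193)
P = B + -2.95·ex + 1.15·ey = (0.8358,-3.9264)

0.84 -3.93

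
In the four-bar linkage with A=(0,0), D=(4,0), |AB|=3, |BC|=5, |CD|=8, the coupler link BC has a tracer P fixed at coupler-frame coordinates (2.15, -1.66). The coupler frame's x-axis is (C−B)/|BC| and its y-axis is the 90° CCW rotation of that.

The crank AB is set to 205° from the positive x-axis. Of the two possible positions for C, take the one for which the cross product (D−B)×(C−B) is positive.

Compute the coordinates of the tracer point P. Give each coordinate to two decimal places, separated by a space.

-1.22 1.00

A=(0,0), D=(4.00,0)
B = A + 3.00·(cos205°, sin205°) = (-2.7189, -1.2679)
|BD| = 6.8375
circle(B,5.00) ∩ circle(D,8.00): a=0.5668, h=4.9678
  candidates: C₊=(-3.0831,3.7189) cross=33.967; C₋=(-1.2408,-6.0444) cross=-33.967
  mode + wants cross > 0 → take C=(-3.0831,3.7189) (cross=33.967)
ex = (C−B)/|BC| = (-0.0728,0.9973); ey = (-0.9973,-0.0728)
P = B + 2.15·ex + -1.66·ey = (-1.2199,0.9973)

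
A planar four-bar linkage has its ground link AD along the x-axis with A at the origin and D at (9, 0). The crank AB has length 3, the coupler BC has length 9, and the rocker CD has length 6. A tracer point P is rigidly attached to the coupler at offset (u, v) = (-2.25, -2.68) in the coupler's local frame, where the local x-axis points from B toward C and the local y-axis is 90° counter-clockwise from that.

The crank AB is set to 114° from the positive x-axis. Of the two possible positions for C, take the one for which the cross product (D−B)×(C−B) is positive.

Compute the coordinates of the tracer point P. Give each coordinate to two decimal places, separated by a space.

A=(0,0), D=(9.00,0)
B = A + 3.00·(cos114°, sin114°) = (-1.2202, 2.7406)
|BD| = 10.5813
circle(B,9.00) ∩ circle(D,6.00): a=7.4170, h=5.0978
  candidates: C₊=(7.2641,5.7434) cross=53.941; C₋=(4.6234,-4.1043) cross=-53.941
  mode + wants cross > 0 → take C=(7.2641,5.7434) (cross=53.941)
ex = (C−B)/|BC| = (0.9427,0.3336); ey = (-0.3336,0.9427)
P = B + -2.25·ex + -2.68·ey = (-2.4471,-0.5365)

-2.45 -0.54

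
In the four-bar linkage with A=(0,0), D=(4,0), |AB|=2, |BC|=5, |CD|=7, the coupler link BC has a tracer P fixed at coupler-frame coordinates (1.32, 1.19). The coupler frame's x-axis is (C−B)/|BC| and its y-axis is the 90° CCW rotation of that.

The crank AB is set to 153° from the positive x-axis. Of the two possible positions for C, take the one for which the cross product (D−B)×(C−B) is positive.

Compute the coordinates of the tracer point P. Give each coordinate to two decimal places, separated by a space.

-2.48 2.54

A=(0,0), D=(4.00,0)
B = A + 2.00·(cos153°, sin153°) = (-1.7820, 0.9080)
|BD| = 5.8529
circle(B,5.00) ∩ circle(D,7.00): a=0.8762, h=4.9226
  candidates: C₊=(-0.1528,5.6351) cross=28.812; C₋=(-1.6801,-4.0910) cross=-28.812
  mode + wants cross > 0 → take C=(-0.1528,5.6351) (cross=28.812)
ex = (C−B)/|BC| = (0.3258,0.9454); ey = (-0.9454,0.3258)
P = B + 1.32·ex + 1.19·ey = (-2.4770,2.5437)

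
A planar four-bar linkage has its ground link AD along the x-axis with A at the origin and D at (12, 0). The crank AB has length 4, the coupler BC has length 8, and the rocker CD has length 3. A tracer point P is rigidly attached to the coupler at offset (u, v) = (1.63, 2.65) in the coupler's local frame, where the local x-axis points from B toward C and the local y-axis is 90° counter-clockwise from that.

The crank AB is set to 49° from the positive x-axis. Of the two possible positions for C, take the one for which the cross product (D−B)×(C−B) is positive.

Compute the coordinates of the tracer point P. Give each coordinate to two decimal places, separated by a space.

A=(0,0), D=(12.00,0)
B = A + 4.00·(cos49°, sin49°) = (2.6242, 3.0188)
|BD| = 9.8498
circle(B,8.00) ∩ circle(D,3.00): a=7.7168, h=2.1096
  candidates: C₊=(10.6163,2.6618) cross=20.779; C₋=(9.3231,-1.3544) cross=-20.779
  mode + wants cross > 0 → take C=(10.6163,2.6618) (cross=20.779)
ex = (C−B)/|BC| = (0.9990,-0.0446); ey = (0.0446,0.9990)
P = B + 1.63·ex + 2.65·ey = (4.3709,5.5935)

4.37 5.59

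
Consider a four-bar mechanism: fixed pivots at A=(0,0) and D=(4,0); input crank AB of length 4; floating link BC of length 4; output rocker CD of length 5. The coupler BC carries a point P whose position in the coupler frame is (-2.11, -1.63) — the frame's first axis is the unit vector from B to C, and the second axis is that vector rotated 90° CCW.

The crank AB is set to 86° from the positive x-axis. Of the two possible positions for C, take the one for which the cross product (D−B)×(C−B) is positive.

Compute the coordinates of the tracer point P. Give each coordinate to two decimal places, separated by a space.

-1.35 1.88

A=(0,0), D=(4.00,0)
B = A + 4.00·(cos86°, sin86°) = (0.2790, 3.9903)
|BD| = 5.4560
circle(B,4.00) ∩ circle(D,5.00): a=1.9032, h=3.5182
  candidates: C₊=(4.1501,4.9977) cross=19.195; C₋=(-0.9960,0.1989) cross=-19.195
  mode + wants cross > 0 → take C=(4.1501,4.9977) (cross=19.195)
ex = (C−B)/|BC| = (0.9678,0.2519); ey = (-0.2519,0.9678)
P = B + -2.11·ex + -1.63·ey = (-1.3524,1.8814)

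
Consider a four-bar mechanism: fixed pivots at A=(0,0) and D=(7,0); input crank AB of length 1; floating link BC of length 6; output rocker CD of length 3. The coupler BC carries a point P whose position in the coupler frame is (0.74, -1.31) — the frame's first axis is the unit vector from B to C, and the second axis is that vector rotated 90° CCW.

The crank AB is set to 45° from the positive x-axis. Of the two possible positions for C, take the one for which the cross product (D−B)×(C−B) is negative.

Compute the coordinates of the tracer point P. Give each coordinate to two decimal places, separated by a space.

A=(0,0), D=(7.00,0)
B = A + 1.00·(cos45°, sin45°) = (0.7071, 0.7071)
|BD| = 6.3325
circle(B,6.00) ∩ circle(D,3.00): a=5.2981, h=2.8160
  candidates: C₊=(6.2865,2.9139) cross=17.833; C₋=(5.6576,-2.6829) cross=-17.833
  mode - wants cross < 0 → take C=(5.6576,-2.6829) (cross=-17.833)
ex = (C−B)/|BC| = (0.8251,-0.5650); ey = (0.5650,0.8251)
P = B + 0.74·ex + -1.31·ey = (0.5775,-0.7919)

0.58 -0.79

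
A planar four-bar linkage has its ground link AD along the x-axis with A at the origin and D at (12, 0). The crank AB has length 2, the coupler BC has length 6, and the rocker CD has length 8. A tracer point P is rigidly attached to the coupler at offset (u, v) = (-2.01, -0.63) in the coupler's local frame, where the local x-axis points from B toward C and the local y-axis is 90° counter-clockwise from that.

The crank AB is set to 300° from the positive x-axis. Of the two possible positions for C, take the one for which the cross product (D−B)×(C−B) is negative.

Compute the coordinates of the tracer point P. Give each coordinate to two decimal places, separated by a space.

A=(0,0), D=(12.00,0)
B = A + 2.00·(cos300°, sin300°) = (1.0000, -1.7321)
|BD| = 11.1355
circle(B,6.00) ∩ circle(D,8.00): a=4.3105, h=4.1737
  candidates: C₊=(4.6089,3.0613) cross=46.476; C₋=(5.9072,-5.1844) cross=-46.476
  mode - wants cross < 0 → take C=(5.9072,-5.1844) (cross=-46.476)
ex = (C−B)/|BC| = (0.8179,-0.5754); ey = (0.5754,0.8179)
P = B + -2.01·ex + -0.63·ey = (-1.0064,-1.0908)

-1.01 -1.09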